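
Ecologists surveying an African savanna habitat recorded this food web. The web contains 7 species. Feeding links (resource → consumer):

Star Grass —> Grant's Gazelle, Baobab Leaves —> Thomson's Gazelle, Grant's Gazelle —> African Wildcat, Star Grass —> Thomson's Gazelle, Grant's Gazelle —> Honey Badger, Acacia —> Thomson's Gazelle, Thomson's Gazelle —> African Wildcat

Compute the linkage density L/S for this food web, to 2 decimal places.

L/S = 1.00

There are L = 7 links among S = 7 species.
L/S = 7/7 = 1.0000 ≈ 1.00.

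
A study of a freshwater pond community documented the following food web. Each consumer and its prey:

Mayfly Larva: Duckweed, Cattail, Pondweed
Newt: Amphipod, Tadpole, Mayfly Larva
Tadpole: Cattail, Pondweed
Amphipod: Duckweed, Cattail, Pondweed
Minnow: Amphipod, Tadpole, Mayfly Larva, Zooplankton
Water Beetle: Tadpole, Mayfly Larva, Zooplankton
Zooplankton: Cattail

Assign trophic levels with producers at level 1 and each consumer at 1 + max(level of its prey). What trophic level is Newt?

Duckweed is a producer → level 1.
Amphipod eats Duckweed (level 1); other prey at levels: Cattail 1, Pondweed 1 → level 2.
Newt eats Amphipod (level 2); other prey at levels: Tadpole 2, Mayfly Larva 2 → level 3.

Trophic level 3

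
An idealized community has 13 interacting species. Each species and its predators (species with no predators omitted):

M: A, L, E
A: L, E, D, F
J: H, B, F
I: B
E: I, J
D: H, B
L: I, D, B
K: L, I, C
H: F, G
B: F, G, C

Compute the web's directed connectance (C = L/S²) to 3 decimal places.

The web has S = 13 species and L = 26 feeding links.
C = L / S² = 26 / 169 = 0.1538 ≈ 0.154.

C = 0.154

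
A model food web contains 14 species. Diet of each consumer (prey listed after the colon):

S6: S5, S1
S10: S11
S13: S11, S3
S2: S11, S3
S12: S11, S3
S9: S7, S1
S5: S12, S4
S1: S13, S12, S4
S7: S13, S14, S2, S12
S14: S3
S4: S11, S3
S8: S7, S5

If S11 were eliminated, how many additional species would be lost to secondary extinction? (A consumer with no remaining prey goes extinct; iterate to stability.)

Remove S11.
Round 1: S10 (all prey gone) → extinct.
No further losses. Total secondary extinctions: 1.

1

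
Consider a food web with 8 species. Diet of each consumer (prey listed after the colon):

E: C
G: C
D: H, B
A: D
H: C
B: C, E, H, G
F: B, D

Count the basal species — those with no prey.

Basal species (no prey listed): C.
Count: 1.

1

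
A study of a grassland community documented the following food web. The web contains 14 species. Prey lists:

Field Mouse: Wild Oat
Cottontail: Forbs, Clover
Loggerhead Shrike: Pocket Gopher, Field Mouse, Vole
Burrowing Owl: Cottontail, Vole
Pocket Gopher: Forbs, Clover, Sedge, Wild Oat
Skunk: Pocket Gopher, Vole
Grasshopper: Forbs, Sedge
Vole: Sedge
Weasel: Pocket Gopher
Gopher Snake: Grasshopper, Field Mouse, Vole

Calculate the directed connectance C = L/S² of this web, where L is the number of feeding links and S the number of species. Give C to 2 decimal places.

The web has S = 14 species and L = 21 feeding links.
C = L / S² = 21 / 196 = 0.1071 ≈ 0.11.

C = 0.11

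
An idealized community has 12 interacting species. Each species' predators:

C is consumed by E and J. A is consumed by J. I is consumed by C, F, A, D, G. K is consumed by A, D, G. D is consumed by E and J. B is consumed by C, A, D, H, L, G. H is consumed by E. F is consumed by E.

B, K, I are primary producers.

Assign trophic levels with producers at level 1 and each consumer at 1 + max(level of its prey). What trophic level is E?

Trophic level 3

B is a producer → level 1.
C eats B (level 1); other prey at levels: I 1 → level 2.
E eats C (level 2); other prey at levels: D 2, H 2, F 2 → level 3.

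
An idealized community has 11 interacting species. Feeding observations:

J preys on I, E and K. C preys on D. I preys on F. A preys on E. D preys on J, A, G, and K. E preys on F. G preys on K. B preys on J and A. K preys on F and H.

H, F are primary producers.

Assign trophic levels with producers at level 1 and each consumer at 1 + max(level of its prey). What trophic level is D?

Trophic level 4

H is a producer → level 1.
K eats H (level 1); other prey at levels: F 1 → level 2.
G eats K → level 3.
D eats G (level 3); other prey at levels: K 2, A 3, J 3 → level 4.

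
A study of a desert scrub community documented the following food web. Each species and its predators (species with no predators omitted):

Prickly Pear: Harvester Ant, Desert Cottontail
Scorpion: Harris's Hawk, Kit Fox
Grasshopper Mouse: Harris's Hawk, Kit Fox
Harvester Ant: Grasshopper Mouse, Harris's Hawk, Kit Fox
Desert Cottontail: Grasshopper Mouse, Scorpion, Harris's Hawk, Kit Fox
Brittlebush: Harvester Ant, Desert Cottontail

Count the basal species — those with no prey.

2

Basal species (no prey listed): Brittlebush, Prickly Pear.
Count: 2.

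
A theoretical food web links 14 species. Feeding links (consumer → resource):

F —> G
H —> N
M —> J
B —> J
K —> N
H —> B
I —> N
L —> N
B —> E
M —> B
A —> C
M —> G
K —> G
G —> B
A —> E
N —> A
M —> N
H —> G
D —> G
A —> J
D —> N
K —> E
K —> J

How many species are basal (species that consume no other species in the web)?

3

Basal species (no prey listed): J, C, E.
Count: 3.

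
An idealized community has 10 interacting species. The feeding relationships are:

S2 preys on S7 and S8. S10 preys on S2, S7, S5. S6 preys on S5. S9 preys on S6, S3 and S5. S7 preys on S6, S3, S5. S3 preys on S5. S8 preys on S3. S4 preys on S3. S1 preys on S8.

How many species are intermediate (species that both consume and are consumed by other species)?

5

Intermediate species (has both prey and predators): S6, S3, S8, S7, S2.
Count: 5.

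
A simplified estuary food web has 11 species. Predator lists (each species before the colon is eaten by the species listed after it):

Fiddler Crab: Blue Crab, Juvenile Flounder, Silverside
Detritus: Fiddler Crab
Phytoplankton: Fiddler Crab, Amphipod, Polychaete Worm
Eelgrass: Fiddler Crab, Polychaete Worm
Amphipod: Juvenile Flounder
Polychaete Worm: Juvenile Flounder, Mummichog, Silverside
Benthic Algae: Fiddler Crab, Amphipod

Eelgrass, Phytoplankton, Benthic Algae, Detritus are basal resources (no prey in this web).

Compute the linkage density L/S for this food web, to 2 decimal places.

L/S = 1.36

There are L = 15 links among S = 11 species.
L/S = 15/11 = 1.3636 ≈ 1.36.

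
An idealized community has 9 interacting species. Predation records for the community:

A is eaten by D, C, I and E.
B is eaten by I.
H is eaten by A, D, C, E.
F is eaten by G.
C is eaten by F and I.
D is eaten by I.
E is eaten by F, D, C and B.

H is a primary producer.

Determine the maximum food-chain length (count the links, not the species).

5 links

One longest chain: H → A → E → C → F → G.
It has 6 species and 5 links.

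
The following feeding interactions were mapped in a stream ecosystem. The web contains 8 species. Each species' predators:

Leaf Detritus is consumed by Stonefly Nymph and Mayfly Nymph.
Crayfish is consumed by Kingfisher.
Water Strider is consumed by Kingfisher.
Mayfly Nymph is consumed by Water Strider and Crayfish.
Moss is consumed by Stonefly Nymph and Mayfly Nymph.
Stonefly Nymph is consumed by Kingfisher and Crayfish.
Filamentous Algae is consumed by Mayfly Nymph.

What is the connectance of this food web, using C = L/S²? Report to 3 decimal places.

C = 0.172

The web has S = 8 species and L = 11 feeding links.
C = L / S² = 11 / 64 = 0.1719 ≈ 0.172.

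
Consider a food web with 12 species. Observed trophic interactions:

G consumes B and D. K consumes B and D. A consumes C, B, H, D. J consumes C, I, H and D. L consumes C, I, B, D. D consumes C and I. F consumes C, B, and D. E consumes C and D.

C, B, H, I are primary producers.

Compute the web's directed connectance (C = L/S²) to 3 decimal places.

The web has S = 12 species and L = 23 feeding links.
C = L / S² = 23 / 144 = 0.1597 ≈ 0.160.

C = 0.160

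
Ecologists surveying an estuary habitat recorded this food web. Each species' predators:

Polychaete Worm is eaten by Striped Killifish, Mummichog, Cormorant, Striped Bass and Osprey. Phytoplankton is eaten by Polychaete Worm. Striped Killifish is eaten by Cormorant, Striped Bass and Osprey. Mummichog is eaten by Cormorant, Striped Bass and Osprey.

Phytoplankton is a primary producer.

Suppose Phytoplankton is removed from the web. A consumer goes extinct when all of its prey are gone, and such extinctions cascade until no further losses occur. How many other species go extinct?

6

Remove Phytoplankton.
Round 1: Polychaete Worm (all prey gone) → extinct.
Round 2: Mummichog (all prey gone), Striped Killifish (all prey gone) → extinct.
Round 3: Cormorant (all prey gone), Striped Bass (all prey gone), Osprey (all prey gone) → extinct.
No further losses. Total secondary extinctions: 6.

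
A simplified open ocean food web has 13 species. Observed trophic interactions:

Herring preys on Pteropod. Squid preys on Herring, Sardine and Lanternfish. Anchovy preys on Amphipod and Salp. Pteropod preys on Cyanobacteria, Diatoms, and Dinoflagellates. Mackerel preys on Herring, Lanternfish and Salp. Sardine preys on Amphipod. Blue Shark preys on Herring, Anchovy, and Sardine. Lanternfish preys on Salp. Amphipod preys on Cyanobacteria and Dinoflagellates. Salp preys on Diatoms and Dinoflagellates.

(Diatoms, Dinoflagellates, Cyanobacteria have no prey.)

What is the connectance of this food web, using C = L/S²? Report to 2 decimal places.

C = 0.12

The web has S = 13 species and L = 21 feeding links.
C = L / S² = 21 / 169 = 0.1243 ≈ 0.12.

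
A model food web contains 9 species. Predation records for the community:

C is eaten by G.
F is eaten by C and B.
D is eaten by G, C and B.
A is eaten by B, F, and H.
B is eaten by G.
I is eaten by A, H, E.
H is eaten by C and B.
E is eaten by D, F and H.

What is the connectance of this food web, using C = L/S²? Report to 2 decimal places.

The web has S = 9 species and L = 18 feeding links.
C = L / S² = 18 / 81 = 0.2222 ≈ 0.22.

C = 0.22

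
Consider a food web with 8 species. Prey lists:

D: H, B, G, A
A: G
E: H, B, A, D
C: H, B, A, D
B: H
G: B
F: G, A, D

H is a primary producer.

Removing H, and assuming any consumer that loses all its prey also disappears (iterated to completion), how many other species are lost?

Remove H.
Round 1: B (all prey gone) → extinct.
Round 2: G (all prey gone) → extinct.
Round 3: A (all prey gone) → extinct.
Round 4: D (all prey gone) → extinct.
Round 5: E (all prey gone), C (all prey gone), F (all prey gone) → extinct.
No further losses. Total secondary extinctions: 7.

7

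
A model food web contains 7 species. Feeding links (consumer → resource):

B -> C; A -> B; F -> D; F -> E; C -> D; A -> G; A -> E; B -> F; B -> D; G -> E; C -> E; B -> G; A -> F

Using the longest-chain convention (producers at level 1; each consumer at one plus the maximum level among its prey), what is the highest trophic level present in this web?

4

Producers (level 1): E, D.
E → C → B → A gives A level 4.
No species has a prey at level 4, so no species reaches level 5.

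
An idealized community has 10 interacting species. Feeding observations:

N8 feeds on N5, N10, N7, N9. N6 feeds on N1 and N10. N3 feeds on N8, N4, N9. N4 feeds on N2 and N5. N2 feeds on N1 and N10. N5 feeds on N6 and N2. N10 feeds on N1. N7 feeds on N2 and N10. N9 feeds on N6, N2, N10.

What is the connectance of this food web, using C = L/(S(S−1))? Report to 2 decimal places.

The web has S = 10 species and L = 21 feeding links.
C = L / (S(S−1)) = 21 / 90 = 0.2333 ≈ 0.23.

C = 0.23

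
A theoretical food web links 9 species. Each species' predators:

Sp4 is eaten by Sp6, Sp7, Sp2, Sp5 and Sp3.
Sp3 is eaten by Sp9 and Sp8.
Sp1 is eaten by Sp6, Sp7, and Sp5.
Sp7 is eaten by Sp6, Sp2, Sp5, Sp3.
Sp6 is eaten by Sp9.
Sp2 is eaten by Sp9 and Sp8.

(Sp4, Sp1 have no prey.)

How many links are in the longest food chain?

3 links

One longest chain: Sp4 → Sp7 → Sp6 → Sp9.
It has 4 species and 3 links.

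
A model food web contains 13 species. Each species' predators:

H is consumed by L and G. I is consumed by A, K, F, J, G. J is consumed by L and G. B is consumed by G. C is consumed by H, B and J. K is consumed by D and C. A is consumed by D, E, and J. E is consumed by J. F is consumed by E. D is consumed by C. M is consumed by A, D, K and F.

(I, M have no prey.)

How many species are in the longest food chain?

6 species

One longest chain: I → A → D → C → J → G.
It has 6 species and 5 links.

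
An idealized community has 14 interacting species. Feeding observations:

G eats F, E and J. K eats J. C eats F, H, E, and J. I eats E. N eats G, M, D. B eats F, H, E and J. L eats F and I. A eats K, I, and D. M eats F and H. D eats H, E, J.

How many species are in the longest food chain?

3 species

One longest chain: H → D → N.
It has 3 species and 2 links.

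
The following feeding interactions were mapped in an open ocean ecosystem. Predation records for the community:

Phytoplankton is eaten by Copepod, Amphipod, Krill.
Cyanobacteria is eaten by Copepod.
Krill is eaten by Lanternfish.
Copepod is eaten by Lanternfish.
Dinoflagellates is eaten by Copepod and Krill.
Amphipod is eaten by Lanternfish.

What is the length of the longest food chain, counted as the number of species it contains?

3 species

One longest chain: Dinoflagellates → Krill → Lanternfish.
It has 3 species and 2 links.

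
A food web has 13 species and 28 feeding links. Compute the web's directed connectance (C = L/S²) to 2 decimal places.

C = 0.17

The web has S = 13 species and L = 28 feeding links.
C = L / S² = 28 / 169 = 0.1657 ≈ 0.17.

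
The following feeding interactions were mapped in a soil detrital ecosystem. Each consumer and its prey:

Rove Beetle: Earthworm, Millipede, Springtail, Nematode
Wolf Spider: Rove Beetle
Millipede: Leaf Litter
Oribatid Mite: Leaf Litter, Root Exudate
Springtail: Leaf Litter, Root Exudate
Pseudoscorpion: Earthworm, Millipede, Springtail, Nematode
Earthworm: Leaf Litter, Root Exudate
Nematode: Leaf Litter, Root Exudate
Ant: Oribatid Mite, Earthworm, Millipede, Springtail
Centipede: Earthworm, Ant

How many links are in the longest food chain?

3 links

One longest chain: Leaf Litter → Earthworm → Rove Beetle → Wolf Spider.
It has 4 species and 3 links.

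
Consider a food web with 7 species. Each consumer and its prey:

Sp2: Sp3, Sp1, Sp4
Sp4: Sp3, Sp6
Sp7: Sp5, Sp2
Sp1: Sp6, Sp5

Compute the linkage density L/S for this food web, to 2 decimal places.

There are L = 9 links among S = 7 species.
L/S = 9/7 = 1.2857 ≈ 1.29.

L/S = 1.29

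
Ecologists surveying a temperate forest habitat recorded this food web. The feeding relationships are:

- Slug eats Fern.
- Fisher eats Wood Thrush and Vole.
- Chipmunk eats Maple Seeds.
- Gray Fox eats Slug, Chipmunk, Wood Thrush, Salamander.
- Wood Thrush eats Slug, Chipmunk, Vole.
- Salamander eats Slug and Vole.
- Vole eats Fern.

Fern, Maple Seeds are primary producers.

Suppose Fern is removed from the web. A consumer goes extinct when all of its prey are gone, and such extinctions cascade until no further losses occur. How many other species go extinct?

Remove Fern.
Round 1: Vole (all prey gone), Slug (all prey gone) → extinct.
Round 2: Salamander (all prey gone) → extinct.
No further losses. Total secondary extinctions: 3.

3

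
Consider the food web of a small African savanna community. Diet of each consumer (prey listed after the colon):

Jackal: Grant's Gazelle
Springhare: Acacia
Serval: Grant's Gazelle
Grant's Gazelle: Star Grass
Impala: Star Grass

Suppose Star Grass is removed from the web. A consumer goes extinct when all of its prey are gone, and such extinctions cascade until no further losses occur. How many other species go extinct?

4

Remove Star Grass.
Round 1: Grant's Gazelle (all prey gone), Impala (all prey gone) → extinct.
Round 2: Jackal (all prey gone), Serval (all prey gone) → extinct.
No further losses. Total secondary extinctions: 4.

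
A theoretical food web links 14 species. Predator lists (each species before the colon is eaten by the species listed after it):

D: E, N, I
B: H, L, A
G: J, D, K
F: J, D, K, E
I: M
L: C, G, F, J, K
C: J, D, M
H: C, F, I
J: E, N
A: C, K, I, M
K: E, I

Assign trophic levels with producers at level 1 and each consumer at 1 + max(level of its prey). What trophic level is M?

Trophic level 6

B is a producer → level 1.
H eats B → level 2.
C eats H (level 2); other prey at levels: L 2, A 2 → level 3.
D eats C (level 3); other prey at levels: G 3, F 3 → level 4.
I eats D (level 4); other prey at levels: H 2, A 2, K 4 → level 5.
M eats I (level 5); other prey at levels: A 2, C 3 → level 6.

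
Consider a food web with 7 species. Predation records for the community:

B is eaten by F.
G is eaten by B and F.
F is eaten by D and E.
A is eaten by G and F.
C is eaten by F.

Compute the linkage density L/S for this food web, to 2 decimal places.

L/S = 1.14

There are L = 8 links among S = 7 species.
L/S = 8/7 = 1.1429 ≈ 1.14.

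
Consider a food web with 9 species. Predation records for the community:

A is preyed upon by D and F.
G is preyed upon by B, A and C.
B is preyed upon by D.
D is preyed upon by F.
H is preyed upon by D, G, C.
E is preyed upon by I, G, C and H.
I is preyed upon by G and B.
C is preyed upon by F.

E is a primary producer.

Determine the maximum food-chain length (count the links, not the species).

One longest chain: E → H → G → B → D → F.
It has 6 species and 5 links.

5 links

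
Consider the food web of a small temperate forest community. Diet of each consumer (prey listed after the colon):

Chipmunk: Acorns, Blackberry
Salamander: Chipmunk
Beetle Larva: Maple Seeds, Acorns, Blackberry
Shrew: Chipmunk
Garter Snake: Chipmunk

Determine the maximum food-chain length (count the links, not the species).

One longest chain: Acorns → Chipmunk → Salamander.
It has 3 species and 2 links.

2 links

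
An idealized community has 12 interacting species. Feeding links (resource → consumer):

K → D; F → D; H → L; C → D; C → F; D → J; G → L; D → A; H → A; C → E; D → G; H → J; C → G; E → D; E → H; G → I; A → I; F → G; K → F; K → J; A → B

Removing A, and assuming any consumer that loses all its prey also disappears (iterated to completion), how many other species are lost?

1

Remove A.
Round 1: B (all prey gone) → extinct.
No further losses. Total secondary extinctions: 1.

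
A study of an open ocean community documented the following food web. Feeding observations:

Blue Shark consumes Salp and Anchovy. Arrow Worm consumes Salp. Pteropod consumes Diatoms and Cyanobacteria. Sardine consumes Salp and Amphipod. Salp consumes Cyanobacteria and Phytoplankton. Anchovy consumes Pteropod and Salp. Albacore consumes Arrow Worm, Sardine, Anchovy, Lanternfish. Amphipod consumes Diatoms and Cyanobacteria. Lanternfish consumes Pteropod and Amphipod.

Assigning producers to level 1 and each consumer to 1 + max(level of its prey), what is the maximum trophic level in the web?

4

Producers (level 1): Cyanobacteria, Phytoplankton, Diatoms.
Cyanobacteria → Salp → Anchovy → Blue Shark gives Blue Shark level 4.
No species has a prey at level 4, so no species reaches level 5.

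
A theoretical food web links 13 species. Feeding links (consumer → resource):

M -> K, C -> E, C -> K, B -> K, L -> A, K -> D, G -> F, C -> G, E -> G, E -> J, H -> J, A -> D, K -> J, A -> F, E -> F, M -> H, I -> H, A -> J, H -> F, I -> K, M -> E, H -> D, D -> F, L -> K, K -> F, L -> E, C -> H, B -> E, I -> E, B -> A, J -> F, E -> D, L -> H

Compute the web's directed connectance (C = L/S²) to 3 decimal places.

The web has S = 13 species and L = 33 feeding links.
C = L / S² = 33 / 169 = 0.1953 ≈ 0.195.

C = 0.195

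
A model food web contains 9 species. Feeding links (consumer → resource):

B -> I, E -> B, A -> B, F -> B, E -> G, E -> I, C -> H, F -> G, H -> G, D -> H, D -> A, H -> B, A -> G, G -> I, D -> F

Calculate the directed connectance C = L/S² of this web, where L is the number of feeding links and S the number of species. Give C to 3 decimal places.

The web has S = 9 species and L = 15 feeding links.
C = L / S² = 15 / 81 = 0.1852 ≈ 0.185.

C = 0.185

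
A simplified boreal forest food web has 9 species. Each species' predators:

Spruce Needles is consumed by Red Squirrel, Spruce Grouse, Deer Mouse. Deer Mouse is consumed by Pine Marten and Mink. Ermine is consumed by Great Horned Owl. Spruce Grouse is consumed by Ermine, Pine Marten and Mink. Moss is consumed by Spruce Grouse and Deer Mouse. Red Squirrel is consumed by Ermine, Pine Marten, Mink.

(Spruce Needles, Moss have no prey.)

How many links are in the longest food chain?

One longest chain: Spruce Needles → Spruce Grouse → Ermine → Great Horned Owl.
It has 4 species and 3 links.

3 links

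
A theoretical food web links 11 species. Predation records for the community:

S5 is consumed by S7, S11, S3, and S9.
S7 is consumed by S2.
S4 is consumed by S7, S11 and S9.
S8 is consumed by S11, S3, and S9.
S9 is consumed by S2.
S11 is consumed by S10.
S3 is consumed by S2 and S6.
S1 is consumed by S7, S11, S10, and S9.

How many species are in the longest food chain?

One longest chain: S8 → S11 → S10.
It has 3 species and 2 links.

3 species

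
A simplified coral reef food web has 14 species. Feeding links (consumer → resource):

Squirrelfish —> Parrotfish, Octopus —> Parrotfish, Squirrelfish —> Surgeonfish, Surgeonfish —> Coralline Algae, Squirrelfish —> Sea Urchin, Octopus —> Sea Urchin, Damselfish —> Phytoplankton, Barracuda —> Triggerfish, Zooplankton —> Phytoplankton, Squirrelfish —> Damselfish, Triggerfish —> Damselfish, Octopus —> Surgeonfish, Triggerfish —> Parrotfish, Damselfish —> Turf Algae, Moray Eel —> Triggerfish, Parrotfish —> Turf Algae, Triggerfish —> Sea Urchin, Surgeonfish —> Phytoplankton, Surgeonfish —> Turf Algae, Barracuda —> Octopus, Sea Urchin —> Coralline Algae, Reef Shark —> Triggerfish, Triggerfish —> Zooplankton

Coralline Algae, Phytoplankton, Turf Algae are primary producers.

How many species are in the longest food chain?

One longest chain: Turf Algae → Parrotfish → Triggerfish → Reef Shark.
It has 4 species and 3 links.

4 species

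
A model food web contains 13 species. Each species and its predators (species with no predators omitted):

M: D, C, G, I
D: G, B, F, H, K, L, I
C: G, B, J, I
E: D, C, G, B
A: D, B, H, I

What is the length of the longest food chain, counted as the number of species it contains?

3 species

One longest chain: A → D → G.
It has 3 species and 2 links.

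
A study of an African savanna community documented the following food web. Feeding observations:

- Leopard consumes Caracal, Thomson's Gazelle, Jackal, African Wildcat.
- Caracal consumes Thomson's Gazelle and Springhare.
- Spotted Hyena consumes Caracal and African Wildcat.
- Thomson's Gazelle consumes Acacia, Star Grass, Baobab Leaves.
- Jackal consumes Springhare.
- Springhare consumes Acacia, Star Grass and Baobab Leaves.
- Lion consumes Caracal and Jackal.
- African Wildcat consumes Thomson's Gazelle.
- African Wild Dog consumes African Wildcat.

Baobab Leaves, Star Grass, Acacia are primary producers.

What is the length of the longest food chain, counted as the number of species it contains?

One longest chain: Baobab Leaves → Thomson's Gazelle → Caracal → Spotted Hyena.
It has 4 species and 3 links.

4 species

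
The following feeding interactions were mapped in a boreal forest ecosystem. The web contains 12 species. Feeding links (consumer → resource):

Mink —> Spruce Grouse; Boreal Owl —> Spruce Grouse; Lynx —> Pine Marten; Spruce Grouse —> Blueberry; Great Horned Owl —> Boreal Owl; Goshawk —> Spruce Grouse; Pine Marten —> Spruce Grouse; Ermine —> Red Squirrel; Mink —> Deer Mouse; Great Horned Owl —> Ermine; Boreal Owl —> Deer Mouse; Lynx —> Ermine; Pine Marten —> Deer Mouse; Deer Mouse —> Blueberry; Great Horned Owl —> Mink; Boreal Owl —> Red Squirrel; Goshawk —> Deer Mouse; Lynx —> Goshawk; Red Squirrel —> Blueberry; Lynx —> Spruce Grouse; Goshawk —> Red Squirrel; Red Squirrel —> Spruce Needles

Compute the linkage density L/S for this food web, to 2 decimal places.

L/S = 1.83

There are L = 22 links among S = 12 species.
L/S = 22/12 = 1.8333 ≈ 1.83.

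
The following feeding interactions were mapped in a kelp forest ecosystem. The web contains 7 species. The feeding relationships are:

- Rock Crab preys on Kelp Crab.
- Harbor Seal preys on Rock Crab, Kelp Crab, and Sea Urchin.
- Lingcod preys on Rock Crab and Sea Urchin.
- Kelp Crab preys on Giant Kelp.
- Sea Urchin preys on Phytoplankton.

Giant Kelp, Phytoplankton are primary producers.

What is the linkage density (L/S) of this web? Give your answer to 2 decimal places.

There are L = 8 links among S = 7 species.
L/S = 8/7 = 1.1429 ≈ 1.14.

L/S = 1.14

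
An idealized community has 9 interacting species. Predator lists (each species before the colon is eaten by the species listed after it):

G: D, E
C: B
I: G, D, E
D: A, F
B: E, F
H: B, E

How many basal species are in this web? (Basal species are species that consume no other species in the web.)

3

Basal species (no prey listed): I, C, H.
Count: 3.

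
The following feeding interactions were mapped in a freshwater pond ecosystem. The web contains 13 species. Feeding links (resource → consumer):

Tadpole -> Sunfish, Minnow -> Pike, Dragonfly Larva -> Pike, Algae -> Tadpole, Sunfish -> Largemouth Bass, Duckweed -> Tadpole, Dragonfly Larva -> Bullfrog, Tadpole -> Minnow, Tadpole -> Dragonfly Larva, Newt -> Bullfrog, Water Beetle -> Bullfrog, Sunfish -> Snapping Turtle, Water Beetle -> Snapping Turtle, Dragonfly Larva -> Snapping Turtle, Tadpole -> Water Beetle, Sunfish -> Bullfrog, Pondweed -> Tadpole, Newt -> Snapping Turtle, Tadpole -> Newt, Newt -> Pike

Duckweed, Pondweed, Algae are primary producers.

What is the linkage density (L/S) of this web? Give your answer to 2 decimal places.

There are L = 20 links among S = 13 species.
L/S = 20/13 = 1.5385 ≈ 1.54.

L/S = 1.54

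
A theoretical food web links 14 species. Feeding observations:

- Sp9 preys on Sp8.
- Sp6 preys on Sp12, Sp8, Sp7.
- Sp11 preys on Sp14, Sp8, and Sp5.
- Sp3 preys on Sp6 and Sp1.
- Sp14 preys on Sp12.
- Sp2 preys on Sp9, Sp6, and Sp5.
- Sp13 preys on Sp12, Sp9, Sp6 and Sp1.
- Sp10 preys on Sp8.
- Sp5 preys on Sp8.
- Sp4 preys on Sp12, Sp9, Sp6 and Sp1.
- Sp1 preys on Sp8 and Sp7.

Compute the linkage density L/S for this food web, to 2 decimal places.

There are L = 25 links among S = 14 species.
L/S = 25/14 = 1.7857 ≈ 1.79.

L/S = 1.79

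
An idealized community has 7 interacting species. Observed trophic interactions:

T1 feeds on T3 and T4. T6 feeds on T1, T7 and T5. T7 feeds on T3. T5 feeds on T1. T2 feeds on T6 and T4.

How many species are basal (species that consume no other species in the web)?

2

Basal species (no prey listed): T4, T3.
Count: 2.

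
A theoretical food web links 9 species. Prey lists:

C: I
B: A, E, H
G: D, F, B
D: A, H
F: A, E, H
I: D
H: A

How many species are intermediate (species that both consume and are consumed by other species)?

Intermediate species (has both prey and predators): H, D, F, B, I.
Count: 5.

5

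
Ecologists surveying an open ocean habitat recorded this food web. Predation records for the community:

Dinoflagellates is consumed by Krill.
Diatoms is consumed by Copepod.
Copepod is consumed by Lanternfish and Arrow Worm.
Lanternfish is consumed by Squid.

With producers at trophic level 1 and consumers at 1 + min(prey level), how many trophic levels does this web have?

Producers (level 1): Dinoflagellates, Diatoms.
Following each consumer down to its lowest-level prey: Diatoms → Copepod → Lanternfish → Squid (levels 1 through 4).
All prey of Squid (Lanternfish 3) are at level 3 or above, so Squid is at level 1 + 3 = 4.
Every consumer has at least one prey at level 3 or below, so none exceeds level 4.

4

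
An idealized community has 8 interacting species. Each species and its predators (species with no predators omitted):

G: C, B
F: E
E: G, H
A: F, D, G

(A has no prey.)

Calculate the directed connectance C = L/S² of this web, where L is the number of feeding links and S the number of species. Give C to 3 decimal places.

The web has S = 8 species and L = 8 feeding links.
C = L / S² = 8 / 64 = 0.1250 ≈ 0.125.

C = 0.125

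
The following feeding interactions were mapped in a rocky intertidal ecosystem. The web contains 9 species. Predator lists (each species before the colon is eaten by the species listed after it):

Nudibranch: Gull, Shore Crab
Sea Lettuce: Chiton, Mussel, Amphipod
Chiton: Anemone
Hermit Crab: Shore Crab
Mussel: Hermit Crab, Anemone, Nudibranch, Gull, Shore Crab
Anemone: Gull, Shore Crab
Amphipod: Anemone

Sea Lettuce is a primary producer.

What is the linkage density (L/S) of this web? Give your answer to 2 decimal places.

L/S = 1.67

There are L = 15 links among S = 9 species.
L/S = 15/9 = 1.6667 ≈ 1.67.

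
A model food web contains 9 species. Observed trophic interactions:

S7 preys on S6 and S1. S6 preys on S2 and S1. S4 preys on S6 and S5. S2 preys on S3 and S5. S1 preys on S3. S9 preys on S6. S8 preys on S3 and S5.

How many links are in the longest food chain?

One longest chain: S3 → S1 → S6 → S7.
It has 4 species and 3 links.

3 links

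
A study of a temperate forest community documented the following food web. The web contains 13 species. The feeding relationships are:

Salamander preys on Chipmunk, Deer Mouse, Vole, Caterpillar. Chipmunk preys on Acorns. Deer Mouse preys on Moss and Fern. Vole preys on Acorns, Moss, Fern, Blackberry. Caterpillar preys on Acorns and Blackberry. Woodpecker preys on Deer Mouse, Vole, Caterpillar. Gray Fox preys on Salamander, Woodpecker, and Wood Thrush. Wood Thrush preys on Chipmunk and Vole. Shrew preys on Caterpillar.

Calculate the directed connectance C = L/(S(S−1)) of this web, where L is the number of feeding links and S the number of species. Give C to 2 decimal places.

The web has S = 13 species and L = 22 feeding links.
C = L / (S(S−1)) = 22 / 156 = 0.1410 ≈ 0.14.

C = 0.14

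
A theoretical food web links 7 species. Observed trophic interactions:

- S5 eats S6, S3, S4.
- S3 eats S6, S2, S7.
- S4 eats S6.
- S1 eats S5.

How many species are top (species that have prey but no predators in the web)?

Top species (has prey, but nothing eats it): S1.
Count: 1.

1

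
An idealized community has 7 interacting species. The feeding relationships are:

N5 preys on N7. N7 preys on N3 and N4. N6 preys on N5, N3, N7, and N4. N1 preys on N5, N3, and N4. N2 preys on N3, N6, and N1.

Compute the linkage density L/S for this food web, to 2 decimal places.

L/S = 1.86

There are L = 13 links among S = 7 species.
L/S = 13/7 = 1.8571 ≈ 1.86.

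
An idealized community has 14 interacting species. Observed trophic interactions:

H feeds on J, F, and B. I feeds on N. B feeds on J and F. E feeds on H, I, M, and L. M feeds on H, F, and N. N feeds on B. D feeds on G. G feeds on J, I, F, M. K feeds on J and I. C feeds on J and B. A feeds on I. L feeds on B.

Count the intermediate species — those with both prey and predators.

Intermediate species (has both prey and predators): B, N, H, L, I, M, G.
Count: 7.

7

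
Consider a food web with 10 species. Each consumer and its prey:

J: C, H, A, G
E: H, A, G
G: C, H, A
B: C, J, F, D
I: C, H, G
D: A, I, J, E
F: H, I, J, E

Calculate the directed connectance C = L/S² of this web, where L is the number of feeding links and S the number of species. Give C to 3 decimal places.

The web has S = 10 species and L = 25 feeding links.
C = L / S² = 25 / 100 = 0.2500 ≈ 0.250.

C = 0.250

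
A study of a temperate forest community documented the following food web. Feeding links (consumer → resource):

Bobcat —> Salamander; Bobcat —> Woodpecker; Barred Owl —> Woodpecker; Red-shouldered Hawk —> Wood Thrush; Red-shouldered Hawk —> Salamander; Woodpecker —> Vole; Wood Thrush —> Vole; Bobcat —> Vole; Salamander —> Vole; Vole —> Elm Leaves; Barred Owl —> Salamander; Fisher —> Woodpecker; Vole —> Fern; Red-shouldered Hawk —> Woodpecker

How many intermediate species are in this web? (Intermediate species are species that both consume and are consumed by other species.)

Intermediate species (has both prey and predators): Vole, Salamander, Woodpecker, Wood Thrush.
Count: 4.

4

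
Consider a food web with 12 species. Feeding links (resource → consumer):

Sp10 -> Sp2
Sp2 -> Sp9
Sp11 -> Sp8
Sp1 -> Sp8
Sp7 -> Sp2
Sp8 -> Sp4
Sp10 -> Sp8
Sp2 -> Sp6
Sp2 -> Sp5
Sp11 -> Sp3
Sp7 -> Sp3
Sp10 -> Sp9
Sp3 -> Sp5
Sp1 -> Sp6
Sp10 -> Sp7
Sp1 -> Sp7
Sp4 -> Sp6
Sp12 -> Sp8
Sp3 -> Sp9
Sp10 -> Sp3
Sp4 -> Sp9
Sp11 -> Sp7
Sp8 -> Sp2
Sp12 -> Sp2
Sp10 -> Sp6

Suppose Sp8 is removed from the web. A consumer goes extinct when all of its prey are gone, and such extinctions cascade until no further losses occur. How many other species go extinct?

1

Remove Sp8.
Round 1: Sp4 (all prey gone) → extinct.
No further losses. Total secondary extinctions: 1.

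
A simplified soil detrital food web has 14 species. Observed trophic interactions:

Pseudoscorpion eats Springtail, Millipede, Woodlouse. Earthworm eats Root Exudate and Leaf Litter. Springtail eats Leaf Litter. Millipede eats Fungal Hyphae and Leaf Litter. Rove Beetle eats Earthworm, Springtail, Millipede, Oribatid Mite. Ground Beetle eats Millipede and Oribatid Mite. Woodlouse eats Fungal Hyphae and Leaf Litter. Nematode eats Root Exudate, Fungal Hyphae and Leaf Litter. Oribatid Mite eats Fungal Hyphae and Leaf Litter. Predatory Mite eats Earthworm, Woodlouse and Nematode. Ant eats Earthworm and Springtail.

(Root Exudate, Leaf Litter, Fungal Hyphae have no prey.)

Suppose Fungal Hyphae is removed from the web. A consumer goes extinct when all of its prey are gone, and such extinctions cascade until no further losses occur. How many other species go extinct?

Remove Fungal Hyphae.
Every predator of it retains at least one other prey: Millipede still has Leaf Litter; Nematode still has Root Exudate, Leaf Litter; Woodlouse still has Leaf Litter; Oribatid Mite still has Leaf Litter.
No consumer loses all prey, so no secondary extinctions occur.

0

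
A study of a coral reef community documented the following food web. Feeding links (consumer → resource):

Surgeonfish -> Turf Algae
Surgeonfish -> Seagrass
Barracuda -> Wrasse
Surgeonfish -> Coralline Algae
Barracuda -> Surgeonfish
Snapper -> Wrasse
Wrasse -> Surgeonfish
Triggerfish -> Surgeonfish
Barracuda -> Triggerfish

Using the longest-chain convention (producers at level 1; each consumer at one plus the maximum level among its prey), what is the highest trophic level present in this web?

Producers (level 1): Seagrass, Turf Algae, Coralline Algae.
Seagrass → Surgeonfish → Wrasse → Snapper gives Snapper level 4.
No species has a prey at level 4, so no species reaches level 5.

4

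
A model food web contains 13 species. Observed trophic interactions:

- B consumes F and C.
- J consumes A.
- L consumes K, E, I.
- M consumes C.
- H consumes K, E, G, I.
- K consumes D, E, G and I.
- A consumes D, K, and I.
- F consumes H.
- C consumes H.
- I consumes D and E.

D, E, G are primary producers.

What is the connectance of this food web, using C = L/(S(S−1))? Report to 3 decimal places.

C = 0.141

The web has S = 13 species and L = 22 feeding links.
C = L / (S(S−1)) = 22 / 156 = 0.1410 ≈ 0.141.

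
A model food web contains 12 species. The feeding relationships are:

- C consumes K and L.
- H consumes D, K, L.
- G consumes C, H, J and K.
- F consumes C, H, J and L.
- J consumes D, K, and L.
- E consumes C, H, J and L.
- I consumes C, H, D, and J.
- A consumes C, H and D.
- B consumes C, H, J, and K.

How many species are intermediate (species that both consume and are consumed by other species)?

3

Intermediate species (has both prey and predators): J, C, H.
Count: 3.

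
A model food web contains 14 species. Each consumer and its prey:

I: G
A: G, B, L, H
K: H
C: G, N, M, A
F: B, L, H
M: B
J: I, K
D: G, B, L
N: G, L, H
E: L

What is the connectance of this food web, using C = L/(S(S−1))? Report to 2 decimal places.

The web has S = 14 species and L = 23 feeding links.
C = L / (S(S−1)) = 23 / 182 = 0.1264 ≈ 0.13.

C = 0.13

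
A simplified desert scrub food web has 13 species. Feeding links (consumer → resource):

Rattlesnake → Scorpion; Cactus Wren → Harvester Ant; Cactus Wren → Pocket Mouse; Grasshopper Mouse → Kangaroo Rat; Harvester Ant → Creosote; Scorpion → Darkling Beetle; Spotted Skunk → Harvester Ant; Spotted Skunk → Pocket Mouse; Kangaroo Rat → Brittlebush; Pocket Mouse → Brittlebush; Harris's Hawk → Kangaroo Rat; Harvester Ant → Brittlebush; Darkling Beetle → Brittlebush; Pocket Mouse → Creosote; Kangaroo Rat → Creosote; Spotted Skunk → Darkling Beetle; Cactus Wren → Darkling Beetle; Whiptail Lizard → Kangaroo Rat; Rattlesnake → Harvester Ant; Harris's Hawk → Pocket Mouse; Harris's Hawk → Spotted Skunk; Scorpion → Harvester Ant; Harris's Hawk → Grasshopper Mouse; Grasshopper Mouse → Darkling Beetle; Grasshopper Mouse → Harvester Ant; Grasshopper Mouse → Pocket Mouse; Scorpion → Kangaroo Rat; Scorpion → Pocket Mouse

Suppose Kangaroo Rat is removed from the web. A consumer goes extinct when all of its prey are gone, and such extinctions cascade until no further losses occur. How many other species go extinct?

1

Remove Kangaroo Rat.
Round 1: Whiptail Lizard (all prey gone) → extinct.
No further losses. Total secondary extinctions: 1.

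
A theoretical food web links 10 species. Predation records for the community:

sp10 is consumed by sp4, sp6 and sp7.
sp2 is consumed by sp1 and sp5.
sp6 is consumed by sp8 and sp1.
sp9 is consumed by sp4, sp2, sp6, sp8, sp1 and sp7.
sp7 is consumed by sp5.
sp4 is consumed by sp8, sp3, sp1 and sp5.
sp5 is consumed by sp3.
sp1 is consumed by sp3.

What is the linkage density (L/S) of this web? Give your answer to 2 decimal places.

L/S = 2.00

There are L = 20 links among S = 10 species.
L/S = 20/10 = 2.0000 ≈ 2.00.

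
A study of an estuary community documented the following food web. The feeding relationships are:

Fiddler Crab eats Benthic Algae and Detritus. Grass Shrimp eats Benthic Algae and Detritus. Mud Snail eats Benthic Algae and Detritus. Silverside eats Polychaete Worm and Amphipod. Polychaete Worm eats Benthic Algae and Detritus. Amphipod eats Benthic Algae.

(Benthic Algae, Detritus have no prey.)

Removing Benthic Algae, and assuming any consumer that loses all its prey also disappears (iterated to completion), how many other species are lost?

Remove Benthic Algae.
Round 1: Amphipod (all prey gone) → extinct.
No further losses. Total secondary extinctions: 1.

1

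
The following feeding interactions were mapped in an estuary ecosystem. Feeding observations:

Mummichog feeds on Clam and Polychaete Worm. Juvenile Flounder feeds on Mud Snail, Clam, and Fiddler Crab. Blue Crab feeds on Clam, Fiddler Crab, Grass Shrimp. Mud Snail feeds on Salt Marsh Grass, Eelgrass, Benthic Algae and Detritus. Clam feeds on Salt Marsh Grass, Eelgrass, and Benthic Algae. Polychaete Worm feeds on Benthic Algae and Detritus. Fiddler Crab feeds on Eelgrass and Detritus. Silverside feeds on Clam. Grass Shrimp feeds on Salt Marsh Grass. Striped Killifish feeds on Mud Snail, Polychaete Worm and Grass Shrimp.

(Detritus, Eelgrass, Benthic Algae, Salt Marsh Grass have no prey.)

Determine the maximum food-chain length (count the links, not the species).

2 links

One longest chain: Detritus → Mud Snail → Striped Killifish.
It has 3 species and 2 links.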